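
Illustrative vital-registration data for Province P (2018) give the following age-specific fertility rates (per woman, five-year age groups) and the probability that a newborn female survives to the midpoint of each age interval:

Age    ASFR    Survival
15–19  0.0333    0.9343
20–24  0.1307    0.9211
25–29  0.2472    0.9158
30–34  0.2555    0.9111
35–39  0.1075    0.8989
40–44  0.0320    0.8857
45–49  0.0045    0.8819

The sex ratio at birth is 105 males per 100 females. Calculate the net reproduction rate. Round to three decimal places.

Proportion female at birth = 100 / (100 + 105) = 0.48780.
Each age group contributes 5 × ASFR × survival:
  15–19: 5 × 0.0333 × 0.9343 = 0.15556
  20–24: 5 × 0.1307 × 0.9211 = 0.60194
  25–29: 5 × 0.2472 × 0.9158 = 1.13193
  30–34: 5 × 0.2555 × 0.9111 = 1.16393
  35–39: 5 × 0.1075 × 0.8989 = 0.48316
  40–44: 5 × 0.0320 × 0.8857 = 0.14171
  45–49: 5 × 0.0045 × 0.8819 = 0.01984
Sum = 3.69807
NRR = 0.48780 × 3.69807 = 1.80392
With NRR above 1 the population is above replacement fertility.

1.804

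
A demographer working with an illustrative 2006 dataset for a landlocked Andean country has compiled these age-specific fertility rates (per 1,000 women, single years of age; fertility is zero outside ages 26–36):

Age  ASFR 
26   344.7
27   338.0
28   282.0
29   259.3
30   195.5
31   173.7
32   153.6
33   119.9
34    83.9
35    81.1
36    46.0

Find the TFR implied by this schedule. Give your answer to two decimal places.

Sum of ASFRs = 344.7 + 338.0 + 282.0 + 259.3 + 195.5 + 173.7 + 153.6 + 119.9 + 83.9 + 81.1 + 46.0 = 2077.7
TFR = 2077.7 / 1000 = 2.0777

2.08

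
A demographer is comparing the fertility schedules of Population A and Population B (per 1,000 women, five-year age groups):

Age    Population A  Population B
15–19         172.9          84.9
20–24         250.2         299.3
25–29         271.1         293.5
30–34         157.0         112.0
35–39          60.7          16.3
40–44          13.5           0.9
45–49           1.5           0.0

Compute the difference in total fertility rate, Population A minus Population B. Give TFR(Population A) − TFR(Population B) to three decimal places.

Population A:
  Sum of ASFRs = 172.9 + 250.2 + 271.1 + 157.0 + 60.7 + 13.5 + 1.5 = 926.9
  TFR = 5 × 926.9 / 1000 = 4.6345
Population B:
  Sum of ASFRs = 84.9 + 299.3 + 293.5 + 112.0 + 16.3 + 0.9 + 0.0 = 806.9
  TFR = 5 × 806.9 / 1000 = 4.0345
Difference = 4.6345 − 4.0345 = 0.6

0.600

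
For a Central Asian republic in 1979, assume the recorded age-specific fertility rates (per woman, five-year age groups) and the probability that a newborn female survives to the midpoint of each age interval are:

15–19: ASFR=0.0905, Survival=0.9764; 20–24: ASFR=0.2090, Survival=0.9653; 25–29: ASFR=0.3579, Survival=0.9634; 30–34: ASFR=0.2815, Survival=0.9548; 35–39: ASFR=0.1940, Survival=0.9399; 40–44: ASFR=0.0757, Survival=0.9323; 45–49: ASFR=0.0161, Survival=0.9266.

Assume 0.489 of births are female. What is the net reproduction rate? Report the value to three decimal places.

2.864

Proportion female at birth = 0.489.
Weighting each age-specific rate by interval width and survival:
  15–19: 5 × 0.0905 × 0.9764 = 0.44182
  20–24: 5 × 0.2090 × 0.9653 = 1.00874
  25–29: 5 × 0.3579 × 0.9634 = 1.72400
  30–34: 5 × 0.2815 × 0.9548 = 1.34388
  35–39: 5 × 0.1940 × 0.9399 = 0.91170
  40–44: 5 × 0.0757 × 0.9323 = 0.35288
  45–49: 5 × 0.0161 × 0.9266 = 0.07459
Sum = 5.85761
NRR = 0.489 × 5.85761 = 2.86437
NRR > 1, so each generation more than replaces itself.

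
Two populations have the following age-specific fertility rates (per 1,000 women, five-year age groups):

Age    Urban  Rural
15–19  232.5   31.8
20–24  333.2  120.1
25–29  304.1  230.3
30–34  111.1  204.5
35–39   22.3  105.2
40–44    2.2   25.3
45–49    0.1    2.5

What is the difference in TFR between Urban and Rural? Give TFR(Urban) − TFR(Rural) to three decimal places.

1.429

Urban:
  Sum of ASFRs = 232.5 + 333.2 + 304.1 + 111.1 + 22.3 + 2.2 + 0.1 = 1005.5
  TFR = 5 × 1005.5 / 1000 = 5.0275
Rural:
  Sum of ASFRs = 31.8 + 120.1 + 230.3 + 204.5 + 105.2 + 25.3 + 2.5 = 719.7
  TFR = 5 × 719.7 / 1000 = 3.5985
Difference = 5.0275 − 3.5985 = 1.429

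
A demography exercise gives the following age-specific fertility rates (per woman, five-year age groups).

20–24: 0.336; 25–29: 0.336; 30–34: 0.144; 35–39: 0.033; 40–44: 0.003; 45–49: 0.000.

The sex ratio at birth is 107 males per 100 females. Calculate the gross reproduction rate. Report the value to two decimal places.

2.06

Proportion female at birth = 100 / (100 + 107) = 0.48309.
Sum of ASFRs = 0.336 + 0.336 + 0.144 + 0.033 + 0.003 + 0.000 = 0.852
TFR = 5 × 0.852 = 4.26
GRR = 0.48309 × 4.26 = 2.05796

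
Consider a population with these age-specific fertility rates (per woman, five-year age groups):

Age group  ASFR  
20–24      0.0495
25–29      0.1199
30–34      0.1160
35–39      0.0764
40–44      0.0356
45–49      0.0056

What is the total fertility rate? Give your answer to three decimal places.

Sum of ASFRs = 0.0495 + 0.1199 + 0.1160 + 0.0764 + 0.0356 + 0.0056 = 0.4030
TFR = 5 × 0.4030 = 2.015

2.015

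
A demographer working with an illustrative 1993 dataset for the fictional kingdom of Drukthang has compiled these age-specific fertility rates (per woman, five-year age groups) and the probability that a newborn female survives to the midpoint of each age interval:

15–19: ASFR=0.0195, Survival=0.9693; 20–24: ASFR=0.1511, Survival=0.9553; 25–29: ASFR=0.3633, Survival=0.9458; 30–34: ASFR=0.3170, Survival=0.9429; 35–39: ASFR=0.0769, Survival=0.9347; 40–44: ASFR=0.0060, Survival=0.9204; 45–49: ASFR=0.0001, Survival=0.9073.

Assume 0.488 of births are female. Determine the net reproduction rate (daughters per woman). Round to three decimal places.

2.155

Proportion female at birth = 0.488.
Survival-weighted fertility by age (5·fₓ·Sₓ):
  15–19: 5 × 0.0195 × 0.9693 = 0.09451
  20–24: 5 × 0.1511 × 0.9553 = 0.72173
  25–29: 5 × 0.3633 × 0.9458 = 1.71805
  30–34: 5 × 0.3170 × 0.9429 = 1.49450
  35–39: 5 × 0.0769 × 0.9347 = 0.35939
  40–44: 5 × 0.0060 × 0.9204 = 0.02761
  45–49: 5 × 0.0001 × 0.9073 = 0.00045
Sum = 4.41624
NRR = 0.488 × 4.41624 = 2.15513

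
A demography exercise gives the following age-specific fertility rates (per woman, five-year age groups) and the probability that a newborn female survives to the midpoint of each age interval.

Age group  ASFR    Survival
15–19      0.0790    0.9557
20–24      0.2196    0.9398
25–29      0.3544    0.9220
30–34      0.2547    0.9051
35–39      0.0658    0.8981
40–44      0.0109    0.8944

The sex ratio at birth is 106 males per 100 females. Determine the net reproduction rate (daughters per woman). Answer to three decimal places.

2.204

Proportion female at birth = 100 / (100 + 106) = 0.48544.
Each age group contributes 5 × ASFR × survival:
  15–19: 5 × 0.0790 × 0.9557 = 0.37750
  20–24: 5 × 0.2196 × 0.9398 = 1.03190
  25–29: 5 × 0.3544 × 0.9220 = 1.63378
  30–34: 5 × 0.2547 × 0.9051 = 1.15264
  35–39: 5 × 0.0658 × 0.8981 = 0.29547
  40–44: 5 × 0.0109 × 0.8944 = 0.04874
Sum = 4.54003
NRR = 0.48544 × 4.54003 = 2.20391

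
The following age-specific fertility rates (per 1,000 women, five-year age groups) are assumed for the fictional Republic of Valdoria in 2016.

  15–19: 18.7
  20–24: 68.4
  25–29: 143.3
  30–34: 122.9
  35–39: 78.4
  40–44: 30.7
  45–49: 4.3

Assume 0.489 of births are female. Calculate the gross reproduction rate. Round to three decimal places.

1.141

Proportion female at birth = 0.489.
Sum of ASFRs = 18.7 + 68.4 + 143.3 + 122.9 + 78.4 + 30.7 + 4.3 = 466.7
TFR = 5 × 466.7 / 1000 = 2.3335
GRR = 0.489 × 2.3335 = 1.14108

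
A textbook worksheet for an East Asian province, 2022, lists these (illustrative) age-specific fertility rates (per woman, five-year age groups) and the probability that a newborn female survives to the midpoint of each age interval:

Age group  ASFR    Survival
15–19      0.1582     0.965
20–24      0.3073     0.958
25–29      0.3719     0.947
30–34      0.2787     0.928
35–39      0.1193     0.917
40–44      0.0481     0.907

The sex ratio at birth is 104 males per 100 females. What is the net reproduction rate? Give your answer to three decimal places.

2.968

Proportion female at birth = 100 / (100 + 104) = 0.49020.
Each age group contributes 5 × ASFR × survival:
  15–19: 5 × 0.1582 × 0.965 = 0.76332
  20–24: 5 × 0.3073 × 0.958 = 1.47197
  25–29: 5 × 0.3719 × 0.947 = 1.76095
  30–34: 5 × 0.2787 × 0.928 = 1.29317
  35–39: 5 × 0.1193 × 0.917 = 0.54699
  40–44: 5 × 0.0481 × 0.907 = 0.21813
Sum = 6.05453
NRR = 0.49020 × 6.05453 = 2.96793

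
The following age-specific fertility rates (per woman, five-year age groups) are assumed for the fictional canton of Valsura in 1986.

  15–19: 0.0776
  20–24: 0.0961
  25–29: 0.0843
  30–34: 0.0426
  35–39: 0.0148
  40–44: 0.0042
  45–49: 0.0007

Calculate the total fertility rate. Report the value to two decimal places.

1.60

Sum of ASFRs = 0.0776 + 0.0961 + 0.0843 + 0.0426 + 0.0148 + 0.0042 + 0.0007 = 0.3203
TFR = 5 × 0.3203 = 1.6015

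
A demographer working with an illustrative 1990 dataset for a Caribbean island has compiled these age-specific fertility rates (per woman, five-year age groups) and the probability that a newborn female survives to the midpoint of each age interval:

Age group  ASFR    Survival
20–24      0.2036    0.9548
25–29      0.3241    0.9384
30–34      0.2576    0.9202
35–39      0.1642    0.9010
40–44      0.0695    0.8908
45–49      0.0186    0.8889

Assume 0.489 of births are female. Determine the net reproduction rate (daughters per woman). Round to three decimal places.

Proportion female at birth = 0.489.
Survival-weighted fertility by age (5·fₓ·Sₓ):
  20–24: 5 × 0.2036 × 0.9548 = 0.97199
  25–29: 5 × 0.3241 × 0.9384 = 1.52068
  30–34: 5 × 0.2576 × 0.9202 = 1.18522
  35–39: 5 × 0.1642 × 0.9010 = 0.73972
  40–44: 5 × 0.0695 × 0.8908 = 0.30955
  45–49: 5 × 0.0186 × 0.8889 = 0.08267
Sum = 4.80983
NRR = 0.489 × 4.80983 = 2.35201

2.352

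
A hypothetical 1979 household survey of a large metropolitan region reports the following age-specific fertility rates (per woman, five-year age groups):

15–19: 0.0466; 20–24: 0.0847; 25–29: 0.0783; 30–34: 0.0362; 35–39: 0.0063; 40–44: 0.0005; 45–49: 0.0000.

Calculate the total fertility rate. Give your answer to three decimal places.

Sum of ASFRs = 0.0466 + 0.0847 + 0.0783 + 0.0362 + 0.0063 + 0.0005 + 0.0000 = 0.2526
TFR = 5 × 0.2526 = 1.263

1.263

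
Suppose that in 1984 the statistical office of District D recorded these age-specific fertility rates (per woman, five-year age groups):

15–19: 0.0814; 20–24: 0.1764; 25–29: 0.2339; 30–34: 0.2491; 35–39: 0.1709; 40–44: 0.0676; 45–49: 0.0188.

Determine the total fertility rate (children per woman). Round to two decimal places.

4.99

Sum of ASFRs = 0.0814 + 0.1764 + 0.2339 + 0.2491 + 0.1709 + 0.0676 + 0.0188 = 0.9981
TFR = 5 × 0.9981 = 4.9905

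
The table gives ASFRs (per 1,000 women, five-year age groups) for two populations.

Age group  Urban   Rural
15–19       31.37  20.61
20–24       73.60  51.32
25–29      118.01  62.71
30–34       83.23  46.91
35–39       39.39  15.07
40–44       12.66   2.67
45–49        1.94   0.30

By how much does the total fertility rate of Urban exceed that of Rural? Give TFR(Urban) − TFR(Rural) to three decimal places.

Urban:
  Sum of ASFRs = 31.37 + 73.60 + 118.01 + 83.23 + 39.39 + 12.66 + 1.94 = 360.20
  TFR = 5 × 360.20 / 1000 = 1.801
Rural:
  Sum of ASFRs = 20.61 + 51.32 + 62.71 + 46.91 + 15.07 + 2.67 + 0.30 = 199.59
  TFR = 5 × 199.59 / 1000 = 0.99795
Difference = 1.801 − 0.99795 = 0.80305

0.803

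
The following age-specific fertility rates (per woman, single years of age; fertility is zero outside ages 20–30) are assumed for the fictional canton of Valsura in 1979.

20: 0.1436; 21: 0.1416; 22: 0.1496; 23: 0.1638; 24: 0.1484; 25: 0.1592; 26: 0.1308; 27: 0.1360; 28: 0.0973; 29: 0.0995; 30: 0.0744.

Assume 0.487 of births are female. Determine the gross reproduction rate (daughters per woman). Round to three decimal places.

Proportion female at birth = 0.487.
Sum of ASFRs = 0.1436 + 0.1416 + 0.1496 + 0.1638 + 0.1484 + 0.1592 + 0.1308 + 0.1360 + 0.0973 + 0.0995 + 0.0744 = 1.4442
TFR = 1.4442
GRR = 0.487 × 1.4442 = 0.70333

0.703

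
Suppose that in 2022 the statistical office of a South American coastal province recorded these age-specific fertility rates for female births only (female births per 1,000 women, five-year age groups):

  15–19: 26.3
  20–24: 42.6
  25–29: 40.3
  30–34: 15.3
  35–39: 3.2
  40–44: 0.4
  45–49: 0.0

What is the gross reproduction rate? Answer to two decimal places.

0.64

Sum of female ASFRs = 26.3 + 42.6 + 40.3 + 15.3 + 3.2 + 0.4 + 0.0 = 128.1
GRR = 5 × 128.1 / 1000 = 0.6405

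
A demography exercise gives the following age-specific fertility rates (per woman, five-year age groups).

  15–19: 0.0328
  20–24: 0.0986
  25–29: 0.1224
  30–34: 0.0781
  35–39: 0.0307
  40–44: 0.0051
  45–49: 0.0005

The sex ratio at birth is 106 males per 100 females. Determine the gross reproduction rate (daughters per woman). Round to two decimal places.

0.89

Proportion female at birth = 100 / (100 + 106) = 0.48544.
Sum of ASFRs = 0.0328 + 0.0986 + 0.1224 + 0.0781 + 0.0307 + 0.0051 + 0.0005 = 0.3682
TFR = 5 × 0.3682 = 1.841
GRR = 0.48544 × 1.841 = 0.89370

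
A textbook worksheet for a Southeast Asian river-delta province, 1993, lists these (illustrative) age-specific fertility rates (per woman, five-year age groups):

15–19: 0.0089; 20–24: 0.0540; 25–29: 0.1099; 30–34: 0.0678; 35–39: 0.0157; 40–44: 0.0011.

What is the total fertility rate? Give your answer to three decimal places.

Sum of ASFRs = 0.0089 + 0.0540 + 0.1099 + 0.0678 + 0.0157 + 0.0011 = 0.2574
TFR = 5 × 0.2574 = 1.287

1.287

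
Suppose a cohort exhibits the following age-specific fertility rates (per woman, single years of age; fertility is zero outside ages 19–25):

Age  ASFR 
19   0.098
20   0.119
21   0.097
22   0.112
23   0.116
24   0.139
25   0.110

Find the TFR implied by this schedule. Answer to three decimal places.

0.791

Sum of ASFRs = 0.098 + 0.119 + 0.097 + 0.112 + 0.116 + 0.139 + 0.110 = 0.791
TFR = 0.791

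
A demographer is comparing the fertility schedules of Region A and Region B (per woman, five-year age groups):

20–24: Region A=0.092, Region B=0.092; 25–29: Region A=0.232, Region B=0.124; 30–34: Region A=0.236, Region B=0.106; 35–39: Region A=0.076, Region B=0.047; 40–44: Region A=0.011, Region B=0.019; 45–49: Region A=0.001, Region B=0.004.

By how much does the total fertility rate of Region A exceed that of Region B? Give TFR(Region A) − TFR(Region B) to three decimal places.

Region A:
  Sum of ASFRs = 0.092 + 0.232 + 0.236 + 0.076 + 0.011 + 0.001 = 0.648
  TFR = 5 × 0.648 = 3.24
Region B:
  Sum of ASFRs = 0.092 + 0.124 + 0.106 + 0.047 + 0.019 + 0.004 = 0.392
  TFR = 5 × 0.392 = 1.96
Difference = 3.24 − 1.96 = 1.28

1.280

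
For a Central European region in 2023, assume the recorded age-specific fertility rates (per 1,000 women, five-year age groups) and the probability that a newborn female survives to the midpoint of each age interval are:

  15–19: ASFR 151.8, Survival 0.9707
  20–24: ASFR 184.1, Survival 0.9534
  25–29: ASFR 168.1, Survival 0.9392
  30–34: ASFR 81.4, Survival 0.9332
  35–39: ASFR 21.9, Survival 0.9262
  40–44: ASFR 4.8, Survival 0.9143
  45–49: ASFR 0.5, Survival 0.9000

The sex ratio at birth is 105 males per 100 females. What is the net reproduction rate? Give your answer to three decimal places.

1.419

Proportion female at birth = 100 / (100 + 105) = 0.48780.
Survival-weighted fertility by age (5·fₓ·Sₓ):
  15–19: 5 × 151.8/1000 × 0.9707 = 0.73676
  20–24: 5 × 184.1/1000 × 0.9534 = 0.87760
  25–29: 5 × 168.1/1000 × 0.9392 = 0.78940
  30–34: 5 × 81.4/1000 × 0.9332 = 0.37981
  35–39: 5 × 21.9/1000 × 0.9262 = 0.10142
  40–44: 5 × 4.8/1000 × 0.9143 = 0.02194
  45–49: 5 × 0.5/1000 × 0.9000 = 0.00225
Sum = 2.90918
NRR = 0.48780 × 2.90918 = 1.41910
NRR > 1, so each generation more than replaces itself.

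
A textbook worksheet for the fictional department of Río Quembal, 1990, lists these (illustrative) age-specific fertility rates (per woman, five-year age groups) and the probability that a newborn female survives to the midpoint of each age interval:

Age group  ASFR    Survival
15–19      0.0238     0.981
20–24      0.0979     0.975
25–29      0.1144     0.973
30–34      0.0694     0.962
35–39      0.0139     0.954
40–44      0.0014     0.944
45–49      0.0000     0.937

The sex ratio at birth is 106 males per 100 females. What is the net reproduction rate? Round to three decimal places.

Proportion female at birth = 100 / (100 + 106) = 0.48544.
Weighting each age-specific rate by interval width and survival:
  15–19: 5 × 0.0238 × 0.981 = 0.11674
  20–24: 5 × 0.0979 × 0.975 = 0.47726
  25–29: 5 × 0.1144 × 0.973 = 0.55656
  30–34: 5 × 0.0694 × 0.962 = 0.33381
  35–39: 5 × 0.0139 × 0.954 = 0.06630
  40–44: 5 × 0.0014 × 0.944 = 0.00661
  45–49: 5 × 0.0000 × 0.937 = 0.00000
Sum = 1.55728
NRR = 0.48544 × 1.55728 = 0.75597

0.756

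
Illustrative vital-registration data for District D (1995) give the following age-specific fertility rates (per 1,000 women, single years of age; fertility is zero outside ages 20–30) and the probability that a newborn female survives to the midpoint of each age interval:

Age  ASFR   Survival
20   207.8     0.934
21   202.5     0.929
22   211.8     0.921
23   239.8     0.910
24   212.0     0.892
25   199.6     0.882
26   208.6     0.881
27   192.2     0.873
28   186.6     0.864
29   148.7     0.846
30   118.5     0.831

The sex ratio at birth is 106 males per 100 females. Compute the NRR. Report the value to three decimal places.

Proportion female at birth = 100 / (100 + 106) = 0.48544.
Weighting each age-specific rate by interval width and survival:
  20: 1 × 207.8/1000 × 0.934 = 0.19409
  21: 1 × 202.5/1000 × 0.929 = 0.18812
  22: 1 × 211.8/1000 × 0.921 = 0.19507
  23: 1 × 239.8/1000 × 0.910 = 0.21822
  24: 1 × 212.0/1000 × 0.892 = 0.18910
  25: 1 × 199.6/1000 × 0.882 = 0.17605
  26: 1 × 208.6/1000 × 0.881 = 0.18378
  27: 1 × 192.2/1000 × 0.873 = 0.16779
  28: 1 × 186.6/1000 × 0.864 = 0.16122
  29: 1 × 148.7/1000 × 0.846 = 0.12580
  30: 1 × 118.5/1000 × 0.831 = 0.09847
Sum = 1.89771
NRR = 0.48544 × 1.89771 = 0.92122
An NRR under 1 implies long-run decline under these rates.

0.921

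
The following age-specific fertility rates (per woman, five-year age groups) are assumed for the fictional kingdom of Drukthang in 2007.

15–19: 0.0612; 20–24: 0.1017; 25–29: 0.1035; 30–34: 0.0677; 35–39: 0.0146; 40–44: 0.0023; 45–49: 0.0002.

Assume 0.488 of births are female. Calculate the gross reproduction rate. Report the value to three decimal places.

0.857

Proportion female at birth = 0.488.
Sum of ASFRs = 0.0612 + 0.1017 + 0.1035 + 0.0677 + 0.0146 + 0.0023 + 0.0002 = 0.3512
TFR = 5 × 0.3512 = 1.756
GRR = 0.488 × 1.756 = 0.85693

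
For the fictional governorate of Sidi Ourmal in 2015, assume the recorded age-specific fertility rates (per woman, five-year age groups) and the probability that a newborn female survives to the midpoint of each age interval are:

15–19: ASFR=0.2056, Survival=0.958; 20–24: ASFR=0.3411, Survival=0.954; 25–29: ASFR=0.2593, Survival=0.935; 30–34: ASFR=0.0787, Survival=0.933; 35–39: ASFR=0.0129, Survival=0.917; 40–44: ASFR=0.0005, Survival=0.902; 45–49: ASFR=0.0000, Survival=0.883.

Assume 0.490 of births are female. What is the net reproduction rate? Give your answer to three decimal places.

2.084

Proportion female at birth = 0.490.
Each age group contributes 5 × ASFR × survival:
  15–19: 5 × 0.2056 × 0.958 = 0.98482
  20–24: 5 × 0.3411 × 0.954 = 1.62705
  25–29: 5 × 0.2593 × 0.935 = 1.21223
  30–34: 5 × 0.0787 × 0.933 = 0.36714
  35–39: 5 × 0.0129 × 0.917 = 0.05915
  40–44: 5 × 0.0005 × 0.902 = 0.00226
  45–49: 5 × 0.0000 × 0.883 = 0.00000
Sum = 4.25265
NRR = 0.490 × 4.25265 = 2.08380
NRR > 1, so each generation more than replaces itself.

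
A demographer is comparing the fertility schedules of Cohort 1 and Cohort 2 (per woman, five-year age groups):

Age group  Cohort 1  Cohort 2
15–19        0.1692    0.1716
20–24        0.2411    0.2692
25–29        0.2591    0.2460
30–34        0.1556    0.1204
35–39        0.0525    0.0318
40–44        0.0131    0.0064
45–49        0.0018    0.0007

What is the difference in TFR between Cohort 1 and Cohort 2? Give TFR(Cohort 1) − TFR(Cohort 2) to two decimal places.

Cohort 1:
  Sum of ASFRs = 0.1692 + 0.2411 + 0.2591 + 0.1556 + 0.0525 + 0.0131 + 0.0018 = 0.8924
  TFR = 5 × 0.8924 = 4.462
Cohort 2:
  Sum of ASFRs = 0.1716 + 0.2692 + 0.2460 + 0.1204 + 0.0318 + 0.0064 + 0.0007 = 0.8461
  TFR = 5 × 0.8461 = 4.2305
Difference = 4.462 − 4.2305 = 0.2315

0.23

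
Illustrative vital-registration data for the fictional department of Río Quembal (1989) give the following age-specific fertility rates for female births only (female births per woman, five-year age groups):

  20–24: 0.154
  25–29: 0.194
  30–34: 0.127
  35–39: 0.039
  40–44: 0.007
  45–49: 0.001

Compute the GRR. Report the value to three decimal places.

2.610

Sum of female ASFRs = 0.154 + 0.194 + 0.127 + 0.039 + 0.007 + 0.001 = 0.522
GRR = 5 × 0.522 = 2.61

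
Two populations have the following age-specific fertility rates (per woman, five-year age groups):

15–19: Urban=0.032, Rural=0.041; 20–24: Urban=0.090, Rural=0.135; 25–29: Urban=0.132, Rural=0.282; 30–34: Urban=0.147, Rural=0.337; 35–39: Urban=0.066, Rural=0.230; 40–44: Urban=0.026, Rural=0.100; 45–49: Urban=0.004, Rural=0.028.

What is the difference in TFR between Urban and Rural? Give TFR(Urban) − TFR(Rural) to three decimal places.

Urban:
  Sum of ASFRs = 0.032 + 0.090 + 0.132 + 0.147 + 0.066 + 0.026 + 0.004 = 0.497
  TFR = 5 × 0.497 = 2.485
Rural:
  Sum of ASFRs = 0.041 + 0.135 + 0.282 + 0.337 + 0.230 + 0.100 + 0.028 = 1.153
  TFR = 5 × 1.153 = 5.765
Difference = 2.485 − 5.765 = -3.28

-3.280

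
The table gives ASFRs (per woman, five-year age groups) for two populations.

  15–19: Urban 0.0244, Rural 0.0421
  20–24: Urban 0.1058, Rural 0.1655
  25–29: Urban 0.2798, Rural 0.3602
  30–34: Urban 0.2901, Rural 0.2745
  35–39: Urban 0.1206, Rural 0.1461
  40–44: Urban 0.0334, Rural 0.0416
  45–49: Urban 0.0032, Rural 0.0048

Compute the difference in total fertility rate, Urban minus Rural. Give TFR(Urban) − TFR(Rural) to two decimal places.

Urban:
  Sum of ASFRs = 0.0244 + 0.1058 + 0.2798 + 0.2901 + 0.1206 + 0.0334 + 0.0032 = 0.8573
  TFR = 5 × 0.8573 = 4.2865
Rural:
  Sum of ASFRs = 0.0421 + 0.1655 + 0.3602 + 0.2745 + 0.1461 + 0.0416 + 0.0048 = 1.0348
  TFR = 5 × 1.0348 = 5.174
Difference = 4.2865 − 5.174 = -0.8875

-0.89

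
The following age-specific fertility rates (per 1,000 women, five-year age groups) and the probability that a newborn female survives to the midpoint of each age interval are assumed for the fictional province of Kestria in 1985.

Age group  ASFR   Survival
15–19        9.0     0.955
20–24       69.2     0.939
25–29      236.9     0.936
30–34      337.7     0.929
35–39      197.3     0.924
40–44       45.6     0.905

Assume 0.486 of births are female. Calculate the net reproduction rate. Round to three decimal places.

2.023

Proportion female at birth = 0.486.
Each age group contributes 5 × ASFR × survival:
  15–19: 5 × 9.0/1000 × 0.955 = 0.04298
  20–24: 5 × 69.2/1000 × 0.939 = 0.32489
  25–29: 5 × 236.9/1000 × 0.936 = 1.10869
  30–34: 5 × 337.7/1000 × 0.929 = 1.56862
  35–39: 5 × 197.3/1000 × 0.924 = 0.91153
  40–44: 5 × 45.6/1000 × 0.905 = 0.20634
Sum = 4.16305
NRR = 0.486 × 4.16305 = 2.02324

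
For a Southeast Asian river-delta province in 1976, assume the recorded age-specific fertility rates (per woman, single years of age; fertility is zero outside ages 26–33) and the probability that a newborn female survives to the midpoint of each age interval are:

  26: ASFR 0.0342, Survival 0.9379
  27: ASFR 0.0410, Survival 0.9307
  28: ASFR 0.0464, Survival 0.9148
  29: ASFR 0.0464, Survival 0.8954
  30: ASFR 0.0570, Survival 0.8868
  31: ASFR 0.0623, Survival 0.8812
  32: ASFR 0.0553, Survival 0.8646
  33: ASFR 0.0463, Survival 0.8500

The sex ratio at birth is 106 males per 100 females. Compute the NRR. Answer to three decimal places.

0.168

Proportion female at birth = 100 / (100 + 106) = 0.48544.
Per-age-group product (1 × ASFR × survival probability):
  26: 1 × 0.0342 × 0.9379 = 0.03208
  27: 1 × 0.0410 × 0.9307 = 0.03816
  28: 1 × 0.0464 × 0.9148 = 0.04245
  29: 1 × 0.0464 × 0.8954 = 0.04155
  30: 1 × 0.0570 × 0.8868 = 0.05055
  31: 1 × 0.0623 × 0.8812 = 0.05490
  32: 1 × 0.0553 × 0.8646 = 0.04781
  33: 1 × 0.0463 × 0.8500 = 0.03936
Sum = 0.34686
NRR = 0.48544 × 0.34686 = 0.16838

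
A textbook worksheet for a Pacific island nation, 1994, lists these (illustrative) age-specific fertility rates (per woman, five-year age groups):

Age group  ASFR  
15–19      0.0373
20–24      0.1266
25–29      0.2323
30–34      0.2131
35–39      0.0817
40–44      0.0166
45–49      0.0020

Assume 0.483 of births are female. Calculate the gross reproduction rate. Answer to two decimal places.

Proportion female at birth = 0.483.
Sum of ASFRs = 0.0373 + 0.1266 + 0.2323 + 0.2131 + 0.0817 + 0.0166 + 0.0020 = 0.7096
TFR = 5 × 0.7096 = 3.548
GRR = 0.483 × 3.548 = 1.71368

1.71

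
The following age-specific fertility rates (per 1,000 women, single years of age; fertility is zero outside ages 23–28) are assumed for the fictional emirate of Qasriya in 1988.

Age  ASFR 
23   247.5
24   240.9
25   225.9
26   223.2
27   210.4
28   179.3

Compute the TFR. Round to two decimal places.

1.33

Sum of ASFRs = 247.5 + 240.9 + 225.9 + 223.2 + 210.4 + 179.3 = 1327.2
TFR = 1327.2 / 1000 = 1.3272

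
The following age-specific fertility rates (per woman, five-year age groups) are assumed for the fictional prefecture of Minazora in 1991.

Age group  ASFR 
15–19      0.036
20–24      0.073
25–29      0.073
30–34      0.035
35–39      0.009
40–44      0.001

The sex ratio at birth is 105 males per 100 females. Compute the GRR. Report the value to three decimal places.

0.554

Proportion female at birth = 100 / (100 + 105) = 0.48780.
Sum of ASFRs = 0.036 + 0.073 + 0.073 + 0.035 + 0.009 + 0.001 = 0.227
TFR = 5 × 0.227 = 1.135
GRR = 0.48780 × 1.135 = 0.55365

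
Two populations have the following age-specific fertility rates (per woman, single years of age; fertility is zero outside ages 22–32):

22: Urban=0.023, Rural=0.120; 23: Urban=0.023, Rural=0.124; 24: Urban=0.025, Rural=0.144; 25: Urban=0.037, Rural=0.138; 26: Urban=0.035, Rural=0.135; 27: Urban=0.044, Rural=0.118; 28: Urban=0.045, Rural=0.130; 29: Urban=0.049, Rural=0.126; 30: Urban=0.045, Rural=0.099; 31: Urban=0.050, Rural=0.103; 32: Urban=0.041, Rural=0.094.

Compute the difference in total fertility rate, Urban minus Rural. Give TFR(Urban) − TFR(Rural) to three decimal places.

-0.914

Urban:
  Sum of ASFRs = 0.023 + 0.023 + 0.025 + 0.037 + 0.035 + 0.044 + 0.045 + 0.049 + 0.045 + 0.050 + 0.041 = 0.417
  TFR = 0.417
Rural:
  Sum of ASFRs = 0.120 + 0.124 + 0.144 + 0.138 + 0.135 + 0.118 + 0.130 + 0.126 + 0.099 + 0.103 + 0.094 = 1.331
  TFR = 1.331
Difference = 0.417 − 1.331 = -0.914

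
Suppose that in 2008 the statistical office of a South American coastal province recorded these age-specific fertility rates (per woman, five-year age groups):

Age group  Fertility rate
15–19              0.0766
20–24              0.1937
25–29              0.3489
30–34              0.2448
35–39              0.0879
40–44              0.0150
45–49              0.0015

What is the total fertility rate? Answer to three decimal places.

4.842

Sum of ASFRs = 0.0766 + 0.1937 + 0.3489 + 0.2448 + 0.0879 + 0.0150 + 0.0015 = 0.9684
TFR = 5 × 0.9684 = 4.842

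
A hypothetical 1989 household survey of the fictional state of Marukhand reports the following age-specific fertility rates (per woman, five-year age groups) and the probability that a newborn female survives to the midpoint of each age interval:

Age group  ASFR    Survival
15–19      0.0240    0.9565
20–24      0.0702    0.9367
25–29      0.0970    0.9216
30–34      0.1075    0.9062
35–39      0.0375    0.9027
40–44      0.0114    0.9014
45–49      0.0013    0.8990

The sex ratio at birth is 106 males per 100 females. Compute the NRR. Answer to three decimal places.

Proportion female at birth = 100 / (100 + 106) = 0.48544.
Each age group contributes 5 × ASFR × survival:
  15–19: 5 × 0.0240 × 0.9565 = 0.11478
  20–24: 5 × 0.0702 × 0.9367 = 0.32878
  25–29: 5 × 0.0970 × 0.9216 = 0.44698
  30–34: 5 × 0.1075 × 0.9062 = 0.48708
  35–39: 5 × 0.0375 × 0.9027 = 0.16926
  40–44: 5 × 0.0114 × 0.9014 = 0.05138
  45–49: 5 × 0.0013 × 0.8990 = 0.00584
Sum = 1.60410
NRR = 0.48544 × 1.60410 = 0.77869
NRR < 1, so the cohort does not fully replace itself.

0.779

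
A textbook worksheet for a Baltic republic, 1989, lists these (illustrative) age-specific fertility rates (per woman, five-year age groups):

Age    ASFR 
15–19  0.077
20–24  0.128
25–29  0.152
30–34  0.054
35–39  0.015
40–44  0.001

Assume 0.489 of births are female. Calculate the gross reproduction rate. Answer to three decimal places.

1.044

Proportion female at birth = 0.489.
Sum of ASFRs = 0.077 + 0.128 + 0.152 + 0.054 + 0.015 + 0.001 = 0.427
TFR = 5 × 0.427 = 2.135
GRR = 0.489 × 2.135 = 1.04402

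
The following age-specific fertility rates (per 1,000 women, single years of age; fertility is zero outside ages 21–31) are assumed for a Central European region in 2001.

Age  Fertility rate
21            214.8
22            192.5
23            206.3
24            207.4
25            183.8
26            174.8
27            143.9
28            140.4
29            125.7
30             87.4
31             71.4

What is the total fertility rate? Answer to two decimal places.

Sum of ASFRs = 214.8 + 192.5 + 206.3 + 207.4 + 183.8 + 174.8 + 143.9 + 140.4 + 125.7 + 87.4 + 71.4 = 1748.4
TFR = 1748.4 / 1000 = 1.7484

1.75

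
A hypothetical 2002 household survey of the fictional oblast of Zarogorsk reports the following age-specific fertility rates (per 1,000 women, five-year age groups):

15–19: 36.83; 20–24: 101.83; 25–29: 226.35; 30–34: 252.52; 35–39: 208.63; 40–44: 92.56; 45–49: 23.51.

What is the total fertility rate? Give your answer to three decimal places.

Sum of ASFRs = 36.83 + 101.83 + 226.35 + 252.52 + 208.63 + 92.56 + 23.51 = 942.23
TFR = 5 × 942.23 / 1000 = 4.71115

4.711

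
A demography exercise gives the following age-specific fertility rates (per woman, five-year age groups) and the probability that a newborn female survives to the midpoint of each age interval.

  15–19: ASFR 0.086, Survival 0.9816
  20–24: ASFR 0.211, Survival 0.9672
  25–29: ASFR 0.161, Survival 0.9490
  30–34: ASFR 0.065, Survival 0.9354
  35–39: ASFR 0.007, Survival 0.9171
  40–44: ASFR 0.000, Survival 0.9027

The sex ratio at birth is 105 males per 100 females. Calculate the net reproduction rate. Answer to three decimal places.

1.240

Proportion female at birth = 100 / (100 + 105) = 0.48780.
Survival-weighted fertility by age (5·fₓ·Sₓ):
  15–19: 5 × 0.086 × 0.9816 = 0.42209
  20–24: 5 × 0.211 × 0.9672 = 1.02040
  25–29: 5 × 0.161 × 0.9490 = 0.76395
  30–34: 5 × 0.065 × 0.9354 = 0.30401
  35–39: 5 × 0.007 × 0.9171 = 0.03210
  40–44: 5 × 0.000 × 0.9027 = 0.00000
Sum = 2.54255
NRR = 0.48780 × 2.54255 = 1.24026
With NRR above 1 the population is above replacement fertility.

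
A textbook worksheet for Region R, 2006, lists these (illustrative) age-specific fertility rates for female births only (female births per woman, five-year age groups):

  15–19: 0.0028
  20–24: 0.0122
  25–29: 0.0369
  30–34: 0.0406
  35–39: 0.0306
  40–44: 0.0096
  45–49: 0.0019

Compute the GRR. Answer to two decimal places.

0.67

Sum of female ASFRs = 0.0028 + 0.0122 + 0.0369 + 0.0406 + 0.0306 + 0.0096 + 0.0019 = 0.1346
GRR = 5 × 0.1346 = 0.673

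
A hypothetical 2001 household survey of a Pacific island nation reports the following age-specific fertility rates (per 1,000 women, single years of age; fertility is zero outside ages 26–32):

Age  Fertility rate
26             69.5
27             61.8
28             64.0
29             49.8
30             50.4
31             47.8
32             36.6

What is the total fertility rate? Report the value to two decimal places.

0.38

Sum of ASFRs = 69.5 + 61.8 + 64.0 + 49.8 + 50.4 + 47.8 + 36.6 = 379.9
TFR = 379.9 / 1000 = 0.3799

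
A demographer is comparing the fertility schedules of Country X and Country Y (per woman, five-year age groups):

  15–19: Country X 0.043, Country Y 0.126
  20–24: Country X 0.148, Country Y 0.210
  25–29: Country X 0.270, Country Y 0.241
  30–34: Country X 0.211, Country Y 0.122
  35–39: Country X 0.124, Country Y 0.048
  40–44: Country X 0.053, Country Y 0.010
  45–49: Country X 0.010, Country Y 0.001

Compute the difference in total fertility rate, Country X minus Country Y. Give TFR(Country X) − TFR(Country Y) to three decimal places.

Country X:
  Sum of ASFRs = 0.043 + 0.148 + 0.270 + 0.211 + 0.124 + 0.053 + 0.010 = 0.859
  TFR = 5 × 0.859 = 4.295
Country Y:
  Sum of ASFRs = 0.126 + 0.210 + 0.241 + 0.122 + 0.048 + 0.010 + 0.001 = 0.758
  TFR = 5 × 0.758 = 3.79
Difference = 4.295 − 3.79 = 0.505

0.505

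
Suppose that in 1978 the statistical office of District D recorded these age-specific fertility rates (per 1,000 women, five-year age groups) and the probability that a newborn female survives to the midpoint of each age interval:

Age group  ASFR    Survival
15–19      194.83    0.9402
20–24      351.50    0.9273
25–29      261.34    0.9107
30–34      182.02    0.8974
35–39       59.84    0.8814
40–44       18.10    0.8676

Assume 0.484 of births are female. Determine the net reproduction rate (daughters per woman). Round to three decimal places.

2.369

Proportion female at birth = 0.484.
Each age group contributes 5 × ASFR × survival:
  15–19: 5 × 194.83/1000 × 0.9402 = 0.91590
  20–24: 5 × 351.50/1000 × 0.9273 = 1.62973
  25–29: 5 × 261.34/1000 × 0.9107 = 1.19001
  30–34: 5 × 182.02/1000 × 0.8974 = 0.81672
  35–39: 5 × 59.84/1000 × 0.8814 = 0.26371
  40–44: 5 × 18.10/1000 × 0.8676 = 0.07852
Sum = 4.89459
NRR = 0.484 × 4.89459 = 2.36898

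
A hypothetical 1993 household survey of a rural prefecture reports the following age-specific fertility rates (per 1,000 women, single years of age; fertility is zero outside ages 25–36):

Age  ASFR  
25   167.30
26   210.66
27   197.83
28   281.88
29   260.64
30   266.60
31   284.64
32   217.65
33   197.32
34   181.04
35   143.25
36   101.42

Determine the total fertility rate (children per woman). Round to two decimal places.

Sum of ASFRs = 167.30 + 210.66 + 197.83 + 281.88 + 260.64 + 266.60 + 284.64 + 217.65 + 197.32 + 181.04 + 143.25 + 101.42 = 2510.23
TFR = 2510.23 / 1000 = 2.51023

2.51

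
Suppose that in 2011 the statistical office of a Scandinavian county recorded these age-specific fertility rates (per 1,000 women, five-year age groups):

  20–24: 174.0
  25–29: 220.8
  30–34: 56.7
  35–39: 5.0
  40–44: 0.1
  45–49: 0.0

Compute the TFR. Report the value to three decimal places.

Sum of ASFRs = 174.0 + 220.8 + 56.7 + 5.0 + 0.1 + 0.0 = 456.6
TFR = 5 × 456.6 / 1000 = 2.283

2.283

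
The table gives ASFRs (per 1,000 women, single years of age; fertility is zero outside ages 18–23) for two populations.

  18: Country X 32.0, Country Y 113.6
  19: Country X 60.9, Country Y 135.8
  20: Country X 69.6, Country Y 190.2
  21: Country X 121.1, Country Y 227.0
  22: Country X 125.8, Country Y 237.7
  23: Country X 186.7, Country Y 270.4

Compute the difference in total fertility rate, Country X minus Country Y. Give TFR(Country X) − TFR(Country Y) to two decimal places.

Country X:
  Sum of ASFRs = 32.0 + 60.9 + 69.6 + 121.1 + 125.8 + 186.7 = 596.1
  TFR = 596.1 / 1000 = 0.5961
Country Y:
  Sum of ASFRs = 113.6 + 135.8 + 190.2 + 227.0 + 237.7 + 270.4 = 1174.7
  TFR = 1174.7 / 1000 = 1.1747
Difference = 0.5961 − 1.1747 = -0.5786

-0.58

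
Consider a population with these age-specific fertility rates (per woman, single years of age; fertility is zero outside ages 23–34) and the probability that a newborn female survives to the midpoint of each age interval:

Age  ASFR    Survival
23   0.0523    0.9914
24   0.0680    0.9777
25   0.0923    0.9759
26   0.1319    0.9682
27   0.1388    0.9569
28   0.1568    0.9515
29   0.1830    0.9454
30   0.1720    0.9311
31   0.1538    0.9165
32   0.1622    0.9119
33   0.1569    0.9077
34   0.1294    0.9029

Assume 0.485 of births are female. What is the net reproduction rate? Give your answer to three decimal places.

Proportion female at birth = 0.485.
Each age group contributes 1 × ASFR × survival:
  23: 1 × 0.0523 × 0.9914 = 0.05185
  24: 1 × 0.0680 × 0.9777 = 0.06648
  25: 1 × 0.0923 × 0.9759 = 0.09008
  26: 1 × 0.1319 × 0.9682 = 0.12771
  27: 1 × 0.1388 × 0.9569 = 0.13282
  28: 1 × 0.1568 × 0.9515 = 0.14920
  29: 1 × 0.1830 × 0.9454 = 0.17301
  30: 1 × 0.1720 × 0.9311 = 0.16015
  31: 1 × 0.1538 × 0.9165 = 0.14096
  32: 1 × 0.1622 × 0.9119 = 0.14791
  33: 1 × 0.1569 × 0.9077 = 0.14242
  34: 1 × 0.1294 × 0.9029 = 0.11684
Sum = 1.49943
NRR = 0.485 × 1.49943 = 0.72722
With NRR below 1 the population is below replacement fertility.

0.727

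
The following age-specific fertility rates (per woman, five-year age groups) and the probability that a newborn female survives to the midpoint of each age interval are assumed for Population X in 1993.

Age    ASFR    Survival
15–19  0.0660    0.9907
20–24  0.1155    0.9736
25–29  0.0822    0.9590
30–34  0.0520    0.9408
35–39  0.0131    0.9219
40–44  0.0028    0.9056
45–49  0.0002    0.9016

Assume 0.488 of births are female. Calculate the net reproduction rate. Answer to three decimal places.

0.782

Proportion female at birth = 0.488.
Weighting each age-specific rate by interval width and survival:
  15–19: 5 × 0.0660 × 0.9907 = 0.32693
  20–24: 5 × 0.1155 × 0.9736 = 0.56225
  25–29: 5 × 0.0822 × 0.9590 = 0.39415
  30–34: 5 × 0.0520 × 0.9408 = 0.24461
  35–39: 5 × 0.0131 × 0.9219 = 0.06038
  40–44: 5 × 0.0028 × 0.9056 = 0.01268
  45–49: 5 × 0.0002 × 0.9016 = 0.00090
Sum = 1.60190
NRR = 0.488 × 1.60190 = 0.78173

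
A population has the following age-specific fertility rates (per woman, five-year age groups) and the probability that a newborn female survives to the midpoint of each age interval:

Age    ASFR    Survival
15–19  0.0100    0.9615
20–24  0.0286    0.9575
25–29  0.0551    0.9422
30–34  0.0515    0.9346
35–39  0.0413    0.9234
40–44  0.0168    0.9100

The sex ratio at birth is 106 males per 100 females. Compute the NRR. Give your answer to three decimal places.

0.462

Proportion female at birth = 100 / (100 + 106) = 0.48544.
Survival-weighted fertility by age (5·fₓ·Sₓ):
  15–19: 5 × 0.0100 × 0.9615 = 0.04808
  20–24: 5 × 0.0286 × 0.9575 = 0.13692
  25–29: 5 × 0.0551 × 0.9422 = 0.25958
  30–34: 5 × 0.0515 × 0.9346 = 0.24066
  35–39: 5 × 0.0413 × 0.9234 = 0.19068
  40–44: 5 × 0.0168 × 0.9100 = 0.07644
Sum = 0.95236
NRR = 0.48544 × 0.95236 = 0.46231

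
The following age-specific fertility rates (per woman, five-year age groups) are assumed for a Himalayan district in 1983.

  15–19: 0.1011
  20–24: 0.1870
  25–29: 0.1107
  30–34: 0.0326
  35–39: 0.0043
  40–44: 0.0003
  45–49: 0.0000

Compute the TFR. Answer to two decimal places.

Sum of ASFRs = 0.1011 + 0.1870 + 0.1107 + 0.0326 + 0.0043 + 0.0003 + 0.0000 = 0.4360
TFR = 5 × 0.4360 = 2.18

2.18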